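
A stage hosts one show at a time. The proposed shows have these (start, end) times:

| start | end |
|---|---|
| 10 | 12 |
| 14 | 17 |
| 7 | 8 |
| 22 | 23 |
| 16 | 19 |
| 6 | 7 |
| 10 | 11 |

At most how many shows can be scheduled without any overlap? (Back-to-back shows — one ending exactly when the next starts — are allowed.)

5

By end time: (6,7), (7,8), (10,11), (10,12), (14,17), (16,19), (22,23).
Pick (6,7); next start ≥ 7 → (7,8); next start ≥ 8 → (10,11); next start ≥ 11 → (14,17); next start ≥ 17 → (22,23).
Selected 5 shows.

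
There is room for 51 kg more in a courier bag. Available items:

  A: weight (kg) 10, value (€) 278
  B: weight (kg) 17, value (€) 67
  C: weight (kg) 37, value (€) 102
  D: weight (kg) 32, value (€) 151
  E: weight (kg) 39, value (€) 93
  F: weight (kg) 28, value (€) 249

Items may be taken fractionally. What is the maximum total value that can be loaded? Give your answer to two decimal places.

588.34

Greedy by value/weight ratio, highest first.
Ratios (sorted): A 27.80, F 8.89, D 4.72, B 3.94, C 2.76, E 2.38
take A (10 @ 278); take F (28 @ 249); take 13/32 of D → 61.34. Capacity used 51/51.
Total value = 588.34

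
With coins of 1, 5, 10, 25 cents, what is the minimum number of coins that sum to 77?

Greedy: take as many of the largest coin as possible, then repeat with the remainder.
77 − 3×25→2 − 2×1→0
Total coins = 3 + 2 = 5

5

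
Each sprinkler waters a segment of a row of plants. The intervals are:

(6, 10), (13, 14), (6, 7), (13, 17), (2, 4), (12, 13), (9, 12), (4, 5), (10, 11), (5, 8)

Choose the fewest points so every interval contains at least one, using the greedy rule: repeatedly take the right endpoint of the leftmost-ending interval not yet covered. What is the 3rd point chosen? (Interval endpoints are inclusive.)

11

Sort by right endpoint; whenever an interval is uncovered, place a point at its right end.
By right end: [2,4]  [4,5]  [6,7]  [5,8]  [6,10]  [10,11]  [9,12]  [12,13]  [13,14]  [13,17]
[2,4] uncovered → point at 4; [6,7] uncovered → point at 7; [10,11] uncovered → point at 11; [12,13] uncovered → point at 13.
Points: 4, 7, 11, 13 (4 total).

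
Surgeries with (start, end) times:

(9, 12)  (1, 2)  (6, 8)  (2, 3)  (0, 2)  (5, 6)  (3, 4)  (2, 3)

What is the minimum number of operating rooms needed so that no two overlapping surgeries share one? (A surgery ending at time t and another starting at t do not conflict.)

2

Count concurrent intervals with a sweep; the peak is the room count.
Events (time:±→running): 0:+→1 1:+→2 … peak 2.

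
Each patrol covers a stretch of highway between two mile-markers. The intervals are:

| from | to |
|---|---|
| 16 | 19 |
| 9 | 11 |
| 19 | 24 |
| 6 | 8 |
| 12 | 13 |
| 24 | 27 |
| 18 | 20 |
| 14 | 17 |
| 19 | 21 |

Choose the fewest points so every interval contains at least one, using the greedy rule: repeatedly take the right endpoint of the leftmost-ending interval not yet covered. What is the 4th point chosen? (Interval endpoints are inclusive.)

Process intervals by earliest right end; each time one isn't hit yet, stab at its right endpoint.
Sorted: [6,8] [9,11] [12,13] [14,17] [16,19] [18,20] [19,21] [19,24] [24,27]
{[6,8]} hit by 8; {[9,11]} hit by 11; {[12,13]} hit by 13; {[14,17],[16,19]} hit by 17; {[18,20],[19,21],[19,24]} hit by 20; {[24,27]} hit by 27.
Points: 8, 11, 13, 17, 20, 27 (6 total).

17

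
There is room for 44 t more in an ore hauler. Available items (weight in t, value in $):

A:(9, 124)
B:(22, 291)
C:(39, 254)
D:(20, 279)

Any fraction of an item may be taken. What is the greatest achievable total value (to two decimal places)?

601.41

Order: D (279/20=13.95) > A (124/9=13.78) > B (291/22=13.23) > C (254/39=6.51)
Fill: take D (20 @ 279) → take A (9 @ 124) → take 15/22 of B → 198.41; 44/44 used.
Total value = 601.41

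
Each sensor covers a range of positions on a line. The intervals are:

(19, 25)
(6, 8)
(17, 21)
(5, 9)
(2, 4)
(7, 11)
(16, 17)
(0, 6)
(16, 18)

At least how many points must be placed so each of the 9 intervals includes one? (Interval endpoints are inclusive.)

Process intervals by earliest right end; each time one isn't hit yet, stab at its right endpoint.
By right end: [2,4]  [0,6]  [6,8]  [5,9]  [7,11]  [16,17]  [16,18]  [17,21]  [19,25]
[2,4] uncovered → point at 4; [6,8] uncovered → point at 8; [16,17] uncovered → point at 17; [19,25] uncovered → point at 25.
Points: 4, 8, 17, 25 (4 total).

4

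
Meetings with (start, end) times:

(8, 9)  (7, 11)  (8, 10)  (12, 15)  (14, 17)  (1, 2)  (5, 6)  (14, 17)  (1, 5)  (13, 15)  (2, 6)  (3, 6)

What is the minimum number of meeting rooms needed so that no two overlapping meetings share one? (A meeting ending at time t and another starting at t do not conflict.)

4

Count concurrent intervals with a sweep; the peak is the room count.
Events (time:±→running): 1:+→1 1:+→2 2:-→1 2:+→2 3:+→3 5:-→2 5:+→3 6:-→2 6:-→1 6:-→0 7:+→1 8:+→2 8:+→3 9:-→2 10:-→1 11:-→0 12:+→1 13:+→2 14:+→3 14:+→4 … peak 4.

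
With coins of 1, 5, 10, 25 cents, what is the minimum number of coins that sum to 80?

4

Use the largest denomination that fits, subtract, and repeat.
80 − 3×25→5 − 1×5→0
Total coins = 3 + 1 = 4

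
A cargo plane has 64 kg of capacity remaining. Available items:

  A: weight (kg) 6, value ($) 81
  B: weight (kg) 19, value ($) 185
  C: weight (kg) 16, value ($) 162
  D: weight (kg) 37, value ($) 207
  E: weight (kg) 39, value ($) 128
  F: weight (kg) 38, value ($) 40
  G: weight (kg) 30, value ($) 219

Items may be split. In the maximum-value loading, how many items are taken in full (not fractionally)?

Greedy by value/weight ratio, highest first.
Ratios (sorted): A 13.50, C 10.12, B 9.74, G 7.30, D 5.59, E 3.28, F 1.05
take A (6 @ 81); take C (16 @ 162); take B (19 @ 185); take 23/30 of G → 167.90. Capacity used 64/64.
3 item(s) taken whole; one partial (take 23/30 of G).

3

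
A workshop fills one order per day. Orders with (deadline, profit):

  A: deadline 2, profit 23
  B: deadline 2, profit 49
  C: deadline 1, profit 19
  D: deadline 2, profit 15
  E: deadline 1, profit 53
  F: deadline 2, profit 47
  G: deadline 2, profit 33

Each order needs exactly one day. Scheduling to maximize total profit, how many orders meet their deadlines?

Take jobs in profit order; each goes to the latest open slot no later than its deadline.
By profit: E(d1,53), B(d2,49), F(d2,47), G(d2,33), A(d2,23), C(d1,19), D(d2,15)
E→slot 1; B→slot 2; F skipped; G skipped; A skipped; C skipped; D skipped.
2 of 7 scheduled.

2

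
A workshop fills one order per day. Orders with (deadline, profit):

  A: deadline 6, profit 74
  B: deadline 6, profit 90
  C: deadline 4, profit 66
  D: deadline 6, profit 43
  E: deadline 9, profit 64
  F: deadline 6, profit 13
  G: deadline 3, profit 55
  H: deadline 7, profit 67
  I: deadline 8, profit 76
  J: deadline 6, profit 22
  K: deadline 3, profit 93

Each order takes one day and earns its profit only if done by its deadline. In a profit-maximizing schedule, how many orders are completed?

By profit: K(d3,93), B(d6,90), I(d8,76), A(d6,74), H(d7,67), C(d4,66), E(d9,64), G(d3,55), D(d6,43), J(d6,22), F(d6,13)
K→slot 3; B→slot 6; I→slot 8; A→slot 5; H→slot 7; C→slot 4; E→slot 9; G→slot 2; D→slot 1; J skipped; F skipped.
9 of 11 scheduled.

9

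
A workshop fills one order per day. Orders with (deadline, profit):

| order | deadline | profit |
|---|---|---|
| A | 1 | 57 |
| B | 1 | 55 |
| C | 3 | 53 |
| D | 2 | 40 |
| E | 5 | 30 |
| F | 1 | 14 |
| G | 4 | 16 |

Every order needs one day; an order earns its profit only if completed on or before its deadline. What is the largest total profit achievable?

196

Sort by profit descending; place each in the latest free slot ≤ its deadline.
Profit order: A=57 B=55 C=53 D=40 E=30 G=16 F=14
Assign: A→slot 1, B skipped, C→slot 3, D→slot 2, E→slot 5, G→slot 4, F skipped.
Slots: [1:A] [2:D] [3:C] [4:G] [5:E]
Profit = 57 + 40 + 53 + 16 + 30 = 196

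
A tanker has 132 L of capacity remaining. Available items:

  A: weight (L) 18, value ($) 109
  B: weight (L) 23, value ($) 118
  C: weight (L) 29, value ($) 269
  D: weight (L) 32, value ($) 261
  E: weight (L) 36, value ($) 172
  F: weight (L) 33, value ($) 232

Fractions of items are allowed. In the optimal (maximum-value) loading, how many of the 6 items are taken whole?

4

Order: C (269/29=9.28) > D (261/32=8.16) > F (232/33=7.03) > A (109/18=6.06) > B (118/23=5.13) > E (172/36=4.78)
Fill: take C (29 @ 269) → take D (32 @ 261) → take F (33 @ 232) → take A (18 @ 109) → take 20/23 of B → 102.61; 132/132 used.
4 item(s) taken whole; one partial (take 20/23 of B).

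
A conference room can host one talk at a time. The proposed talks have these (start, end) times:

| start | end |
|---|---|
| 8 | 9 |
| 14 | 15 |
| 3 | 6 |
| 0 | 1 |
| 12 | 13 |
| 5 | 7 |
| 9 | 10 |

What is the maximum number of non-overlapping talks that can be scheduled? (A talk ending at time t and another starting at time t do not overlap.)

Sort by end time and greedily take each interval whose start is ≥ the last chosen end.
Sorted by end: (0,1)  (3,6)  (5,7)  (8,9)  (9,10)  (12,13)  (14,15)
take (0,1); take (3,6); take (8,9); take (9,10); take (12,13); take (14,15).
Selected 6 talks.

6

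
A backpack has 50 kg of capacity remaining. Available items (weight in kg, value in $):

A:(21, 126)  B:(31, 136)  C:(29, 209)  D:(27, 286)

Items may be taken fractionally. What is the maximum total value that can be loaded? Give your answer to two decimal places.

Greedy by value/weight ratio, highest first.
Ratios (sorted): D 10.59, C 7.21, A 6.00, B 4.39
take D (27 @ 286); take 23/29 of C → 165.76. Capacity used 50/50.
Total value = 451.76

451.76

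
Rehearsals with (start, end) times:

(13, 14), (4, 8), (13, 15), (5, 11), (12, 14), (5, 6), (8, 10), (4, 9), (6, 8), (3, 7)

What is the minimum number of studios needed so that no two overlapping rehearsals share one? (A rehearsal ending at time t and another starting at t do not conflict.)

Events (time:±→running): 3:+→1 4:+→2 4:+→3 5:+→4 5:+→5 … peak 5.

5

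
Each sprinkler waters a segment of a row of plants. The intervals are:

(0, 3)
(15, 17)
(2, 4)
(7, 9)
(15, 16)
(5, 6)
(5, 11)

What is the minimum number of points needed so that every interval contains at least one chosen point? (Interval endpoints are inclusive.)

4

Sort by right endpoint; whenever an interval is uncovered, place a point at its right end.
By right end: [0,3]  [2,4]  [5,6]  [7,9]  [5,11]  [15,16]  [15,17]
[0,3] uncovered → point at 3; [5,6] uncovered → point at 6; [7,9] uncovered → point at 9; [15,16] uncovered → point at 16.
Points: 3, 6, 9, 16 (4 total).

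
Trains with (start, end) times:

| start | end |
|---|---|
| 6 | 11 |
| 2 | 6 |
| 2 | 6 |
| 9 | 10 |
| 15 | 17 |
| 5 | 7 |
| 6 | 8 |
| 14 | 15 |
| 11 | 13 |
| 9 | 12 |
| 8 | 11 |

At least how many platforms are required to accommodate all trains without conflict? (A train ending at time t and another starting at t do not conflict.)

starts: [2, 2, 5, 6, 6, 8, 9, 9, 11, 14, 15]
ends:   [6, 6, 7, 8, 10, 11, 11, 12, 13, 15, 17]
s2→1 s2→2 s5→3 e6→2 e6→1 s6→2 s6→3 e7→2 e8→1 s8→2 s9→3 s9→4  — peak 4.

4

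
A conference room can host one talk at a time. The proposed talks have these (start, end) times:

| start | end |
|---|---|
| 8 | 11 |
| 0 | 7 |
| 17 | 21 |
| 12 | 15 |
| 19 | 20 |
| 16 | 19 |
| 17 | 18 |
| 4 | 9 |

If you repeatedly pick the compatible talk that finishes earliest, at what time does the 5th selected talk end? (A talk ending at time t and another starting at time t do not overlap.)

20

Order by finish time; keep every interval that doesn't clash with the previous kept one.
By end time: (0,7), (4,9), (8,11), (12,15), (17,18), (16,19), (19,20), (17,21).
Pick (0,7); next start ≥ 7 → (8,11); next start ≥ 11 → (12,15); next start ≥ 15 → (17,18); next start ≥ 18 → (19,20).
Selected: (0,7) (8,11) (12,15) (17,18) (19,20)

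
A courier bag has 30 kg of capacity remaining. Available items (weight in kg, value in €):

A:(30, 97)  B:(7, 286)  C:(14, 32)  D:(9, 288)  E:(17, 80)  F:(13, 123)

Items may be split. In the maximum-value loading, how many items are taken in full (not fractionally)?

Order: B (286/7=40.86) > D (288/9=32.00) > F (123/13=9.46) > E (80/17=4.71) > A (97/30=3.23) > C (32/14=2.29)
Fill: take B (7 @ 286) → take D (9 @ 288) → take F (13 @ 123) → take 1/17 of E → 4.71; 30/30 used.
3 item(s) taken whole; one partial (take 1/17 of E).

3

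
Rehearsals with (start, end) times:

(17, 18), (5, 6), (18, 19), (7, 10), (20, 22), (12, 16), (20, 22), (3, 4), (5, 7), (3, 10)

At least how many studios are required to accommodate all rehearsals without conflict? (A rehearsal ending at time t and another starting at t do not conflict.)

3

The answer is the maximum number of intervals overlapping at any instant.
Events (time:±→running): 3:+→1 3:+→2 4:-→1 5:+→2 5:+→3 … peak 3.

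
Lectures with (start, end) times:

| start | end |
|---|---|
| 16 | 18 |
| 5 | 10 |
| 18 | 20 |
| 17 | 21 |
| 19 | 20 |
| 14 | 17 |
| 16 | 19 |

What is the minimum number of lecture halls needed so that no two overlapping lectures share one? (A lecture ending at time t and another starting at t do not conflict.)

starts: [5, 14, 16, 16, 17, 18, 19]
ends:   [10, 17, 18, 19, 20, 20, 21]
s5→1 e10→0 s14→1 s16→2 s16→3  — peak 3.

3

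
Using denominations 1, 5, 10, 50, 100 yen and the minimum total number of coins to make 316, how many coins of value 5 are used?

Greedy: take as many of the largest coin as possible, then repeat with the remainder.
316 = 3×100 + 1×10 + 1×5 + 1×1
Count of 5: 1

1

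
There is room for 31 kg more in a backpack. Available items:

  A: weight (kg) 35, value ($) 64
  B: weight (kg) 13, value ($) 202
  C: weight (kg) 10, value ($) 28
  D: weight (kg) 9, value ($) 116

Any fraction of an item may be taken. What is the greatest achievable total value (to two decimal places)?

Order: B (202/13=15.54) > D (116/9=12.89) > C (28/10=2.80) > A (64/35=1.83)
Fill: take B (13 @ 202) → take D (9 @ 116) → take 9/10 of C → 25.20; 31/31 used.
Total value = 343.20

343.20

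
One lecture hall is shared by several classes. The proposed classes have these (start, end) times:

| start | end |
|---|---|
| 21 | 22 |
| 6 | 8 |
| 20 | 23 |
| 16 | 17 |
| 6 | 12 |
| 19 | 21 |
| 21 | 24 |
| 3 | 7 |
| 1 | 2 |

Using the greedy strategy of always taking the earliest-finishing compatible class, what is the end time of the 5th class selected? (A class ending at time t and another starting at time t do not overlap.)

By end time: (1,2), (3,7), (6,8), (6,12), (16,17), (19,21), (21,22), (20,23), (21,24).
Pick (1,2); next start ≥ 2 → (3,7); next start ≥ 7 → (16,17); next start ≥ 17 → (19,21); next start ≥ 21 → (21,22).
Selected: (1,2) (3,7) (16,17) (19,21) (21,22)

22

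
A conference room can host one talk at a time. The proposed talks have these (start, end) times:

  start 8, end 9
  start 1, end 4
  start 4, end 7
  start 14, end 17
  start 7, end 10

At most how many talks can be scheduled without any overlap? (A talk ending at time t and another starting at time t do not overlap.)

4

Order by finish time; keep every interval that doesn't clash with the previous kept one.
By end time: (1,4), (4,7), (8,9), (7,10), (14,17).
Pick (1,4); next start ≥ 4 → (4,7); next start ≥ 7 → (8,9); next start ≥ 9 → (14,17).
Selected 4 talks.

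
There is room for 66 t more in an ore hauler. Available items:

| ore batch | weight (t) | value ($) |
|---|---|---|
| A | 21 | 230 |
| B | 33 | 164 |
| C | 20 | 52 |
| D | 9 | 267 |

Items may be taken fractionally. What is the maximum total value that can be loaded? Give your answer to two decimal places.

668.80

Greedy by value/weight ratio, highest first.
Ratios (sorted): D 29.67, A 10.95, B 4.97, C 2.60
take D (9 @ 267); take A (21 @ 230); take B (33 @ 164); take 3/20 of C → 7.80. Capacity used 66/66.
Total value = 668.80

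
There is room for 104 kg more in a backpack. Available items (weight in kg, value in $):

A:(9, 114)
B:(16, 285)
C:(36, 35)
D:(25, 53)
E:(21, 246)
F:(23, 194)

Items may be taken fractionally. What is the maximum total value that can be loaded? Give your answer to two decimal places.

901.72

Order: B (285/16=17.81) > A (114/9=12.67) > E (246/21=11.71) > F (194/23=8.43) > D (53/25=2.12) > C (35/36=0.97)
Fill: take B (16 @ 285) → take A (9 @ 114) → take E (21 @ 246) → take F (23 @ 194) → take D (25 @ 53) → take 10/36 of C → 9.72; 104/104 used.
Total value = 901.72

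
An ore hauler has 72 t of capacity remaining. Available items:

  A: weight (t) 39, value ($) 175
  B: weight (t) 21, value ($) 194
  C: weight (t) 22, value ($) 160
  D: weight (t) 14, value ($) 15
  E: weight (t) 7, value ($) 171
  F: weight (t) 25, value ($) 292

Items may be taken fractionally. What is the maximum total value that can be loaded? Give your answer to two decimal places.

Greedy by value/weight ratio, highest first.
Ratios (sorted): E 24.43, F 11.68, B 9.24, C 7.27, A 4.49, D 1.07
take E (7 @ 171); take F (25 @ 292); take B (21 @ 194); take 19/22 of C → 138.18. Capacity used 72/72.
Total value = 795.18

795.18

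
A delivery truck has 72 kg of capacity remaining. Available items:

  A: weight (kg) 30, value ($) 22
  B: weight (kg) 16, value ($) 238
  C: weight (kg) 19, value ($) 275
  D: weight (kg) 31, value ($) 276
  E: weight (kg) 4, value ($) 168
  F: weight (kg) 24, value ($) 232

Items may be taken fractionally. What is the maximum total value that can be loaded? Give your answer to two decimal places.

Order: E (168/4=42.00) > B (238/16=14.88) > C (275/19=14.47) > F (232/24=9.67) > D (276/31=8.90) > A (22/30=0.73)
Fill: take E (4 @ 168) → take B (16 @ 238) → take C (19 @ 275) → take F (24 @ 232) → take 9/31 of D → 80.13; 72/72 used.
Total value = 993.13

993.13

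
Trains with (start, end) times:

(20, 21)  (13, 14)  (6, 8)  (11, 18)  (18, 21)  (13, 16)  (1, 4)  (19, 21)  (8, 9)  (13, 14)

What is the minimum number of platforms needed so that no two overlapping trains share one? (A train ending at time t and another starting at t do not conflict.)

4

Events (time:±→running): 1:+→1 4:-→0 6:+→1 8:-→0 8:+→1 9:-→0 11:+→1 13:+→2 13:+→3 13:+→4 … peak 4.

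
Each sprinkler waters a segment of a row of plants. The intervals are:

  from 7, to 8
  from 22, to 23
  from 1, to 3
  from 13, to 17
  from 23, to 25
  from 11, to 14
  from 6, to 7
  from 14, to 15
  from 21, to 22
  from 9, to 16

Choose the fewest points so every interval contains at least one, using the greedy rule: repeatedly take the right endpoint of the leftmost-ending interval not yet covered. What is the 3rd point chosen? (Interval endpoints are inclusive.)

14

By right end: [1,3]  [6,7]  [7,8]  [11,14]  [14,15]  [9,16]  [13,17]  [21,22]  [22,23]  [23,25]
[1,3] uncovered → point at 3; [6,7] uncovered → point at 7; [11,14] uncovered → point at 14; [21,22] uncovered → point at 22; [23,25] uncovered → point at 25.
Points: 3, 7, 14, 22, 25 (5 total).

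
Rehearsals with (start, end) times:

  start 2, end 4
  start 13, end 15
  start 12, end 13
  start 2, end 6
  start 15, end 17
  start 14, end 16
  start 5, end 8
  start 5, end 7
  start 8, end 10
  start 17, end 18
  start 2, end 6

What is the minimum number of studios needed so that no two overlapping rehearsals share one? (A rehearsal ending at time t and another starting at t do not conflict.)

starts: [2, 2, 2, 5, 5, 8, 12, 13, 14, 15, 17]
ends:   [4, 6, 6, 7, 8, 10, 13, 15, 16, 17, 18]
s2→1 s2→2 s2→3 e4→2 s5→3 s5→4  — peak 4.

4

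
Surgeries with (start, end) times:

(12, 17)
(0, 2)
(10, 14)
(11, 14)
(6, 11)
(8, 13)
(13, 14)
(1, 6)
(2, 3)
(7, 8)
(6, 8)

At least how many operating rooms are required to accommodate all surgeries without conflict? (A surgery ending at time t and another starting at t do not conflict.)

4

The answer is the maximum number of intervals overlapping at any instant.
starts: [0, 1, 2, 6, 6, 7, 8, 10, 11, 12, 13]
ends:   [2, 3, 6, 8, 8, 11, 13, 14, 14, 14, 17]
s0→1 s1→2 e2→1 s2→2 e3→1 e6→0 s6→1 s6→2 s7→3 e8→2 e8→1 s8→2 s10→3 e11→2 s11→3 s12→4  — peak 4.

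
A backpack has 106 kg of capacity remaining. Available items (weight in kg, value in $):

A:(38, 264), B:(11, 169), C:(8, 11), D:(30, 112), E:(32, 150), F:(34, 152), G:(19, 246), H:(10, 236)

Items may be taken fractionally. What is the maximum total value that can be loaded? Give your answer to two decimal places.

1046.25

Sort by value per unit weight and fill in that order.
Ratios (sorted): H 23.60, B 15.36, G 12.95, A 6.95, E 4.69, F 4.47, D 3.73, C 1.38
take H (10 @ 236); take B (11 @ 169); take G (19 @ 246); take A (38 @ 264); take 28/32 of E → 131.25. Capacity used 106/106.
Total value = 1046.25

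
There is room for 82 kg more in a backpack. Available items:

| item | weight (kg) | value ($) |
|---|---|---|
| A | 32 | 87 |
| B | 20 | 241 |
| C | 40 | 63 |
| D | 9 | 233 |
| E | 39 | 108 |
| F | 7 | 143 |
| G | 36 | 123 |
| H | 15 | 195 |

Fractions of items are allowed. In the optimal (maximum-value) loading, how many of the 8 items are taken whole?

Sort by value per unit weight and fill in that order.
Order: D (233/9=25.89) > F (143/7=20.43) > H (195/15=13.00) > B (241/20=12.05) > G (123/36=3.42) > E (108/39=2.77) > A (87/32=2.72) > C (63/40=1.57)
Fill: take D (9 @ 233) → take F (7 @ 143) → take H (15 @ 195) → take B (20 @ 241) → take 31/36 of G → 105.92; 82/82 used.
4 item(s) taken whole; one partial (take 31/36 of G).

4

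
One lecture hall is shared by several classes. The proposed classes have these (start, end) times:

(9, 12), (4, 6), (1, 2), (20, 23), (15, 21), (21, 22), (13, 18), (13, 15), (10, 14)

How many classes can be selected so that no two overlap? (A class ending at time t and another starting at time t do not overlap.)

6

Greedy by earliest finish: after sorting by end time, pick each interval compatible with the last pick.
Sorted by end: (1,2)  (4,6)  (9,12)  (10,14)  (13,15)  (13,18)  (15,21)  (21,22)  (20,23)
take (1,2); take (4,6); take (9,12); skip (10,14); take (13,15); take (15,21); take (21,22).
Selected 6 classes.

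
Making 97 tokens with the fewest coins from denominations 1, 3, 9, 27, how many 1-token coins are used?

Use the largest denomination that fits, subtract, and repeat.
97 = 3×27 + 1×9 + 2×3 + 1×1
Count of 1: 1

1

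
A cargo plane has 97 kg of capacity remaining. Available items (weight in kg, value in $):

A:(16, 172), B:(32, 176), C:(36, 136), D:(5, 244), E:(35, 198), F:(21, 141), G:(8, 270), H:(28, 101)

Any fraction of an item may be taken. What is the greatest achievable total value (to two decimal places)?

Order: D (244/5=48.80) > G (270/8=33.75) > A (172/16=10.75) > F (141/21=6.71) > E (198/35=5.66) > B (176/32=5.50) > C (136/36=3.78) > H (101/28=3.61)
Fill: take D (5 @ 244) → take G (8 @ 270) → take A (16 @ 172) → take F (21 @ 141) → take E (35 @ 198) → take 12/32 of B → 66.00; 97/97 used.
Total value = 1091.00

1091.00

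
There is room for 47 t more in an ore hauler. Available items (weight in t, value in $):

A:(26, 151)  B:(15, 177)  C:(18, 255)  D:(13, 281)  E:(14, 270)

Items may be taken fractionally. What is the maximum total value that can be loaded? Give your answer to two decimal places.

Ratios (sorted): D 21.62, E 19.29, C 14.17, B 11.80, A 5.81
take D (13 @ 281); take E (14 @ 270); take C (18 @ 255); take 2/15 of B → 23.60. Capacity used 47/47.
Total value = 829.60

829.60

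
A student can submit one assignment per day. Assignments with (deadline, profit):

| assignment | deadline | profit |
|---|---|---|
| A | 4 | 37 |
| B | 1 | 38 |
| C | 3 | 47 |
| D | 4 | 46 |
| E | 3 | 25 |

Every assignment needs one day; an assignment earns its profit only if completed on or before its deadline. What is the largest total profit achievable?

Profit order: C=47 D=46 B=38 A=37 E=25
Assign: C→slot 3, D→slot 4, B→slot 1, A→slot 2, E skipped.
Slots: [1:B] [2:A] [3:C] [4:D]
Profit = 38 + 37 + 47 + 46 = 168

168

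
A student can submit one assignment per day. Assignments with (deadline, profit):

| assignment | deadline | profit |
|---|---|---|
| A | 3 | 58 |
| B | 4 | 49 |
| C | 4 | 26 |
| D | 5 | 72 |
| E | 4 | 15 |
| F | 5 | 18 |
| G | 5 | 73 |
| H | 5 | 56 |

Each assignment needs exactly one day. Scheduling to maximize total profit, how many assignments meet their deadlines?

By profit: G(d5,73), D(d5,72), A(d3,58), H(d5,56), B(d4,49), C(d4,26), F(d5,18), E(d4,15)
G→slot 5; D→slot 4; A→slot 3; H→slot 2; B→slot 1; C skipped; F skipped; E skipped.
5 of 8 scheduled.

5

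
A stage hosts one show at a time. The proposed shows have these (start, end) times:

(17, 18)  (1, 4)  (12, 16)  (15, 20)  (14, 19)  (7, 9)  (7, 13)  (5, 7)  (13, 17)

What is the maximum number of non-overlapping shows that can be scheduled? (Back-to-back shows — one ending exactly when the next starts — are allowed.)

Greedy by earliest finish: after sorting by end time, pick each interval compatible with the last pick.
Sorted by end: (1,4)  (5,7)  (7,9)  (7,13)  (12,16)  (13,17)  (17,18)  (14,19)  (15,20)
take (1,4); take (5,7); take (7,9); skip (7,13); take (12,16); take (17,18).
Selected 5 shows.

5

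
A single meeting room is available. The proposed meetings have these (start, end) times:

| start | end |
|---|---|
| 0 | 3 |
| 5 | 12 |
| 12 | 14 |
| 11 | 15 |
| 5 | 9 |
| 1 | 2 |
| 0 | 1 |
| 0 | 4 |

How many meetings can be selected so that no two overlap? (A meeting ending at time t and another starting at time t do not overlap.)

Order by finish time; keep every interval that doesn't clash with the previous kept one.
Sorted by end: (0,1)  (1,2)  (0,3)  (0,4)  (5,9)  (5,12)  (12,14)  (11,15)
take (0,1); take (1,2); skip (0,3); skip (0,4); take (5,9); take (12,14).
Selected 4 meetings.

4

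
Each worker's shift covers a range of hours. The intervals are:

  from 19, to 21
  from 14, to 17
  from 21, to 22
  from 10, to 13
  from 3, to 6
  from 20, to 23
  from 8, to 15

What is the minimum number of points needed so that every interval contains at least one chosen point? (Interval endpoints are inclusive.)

Process intervals by earliest right end; each time one isn't hit yet, stab at its right endpoint.
Sorted: [3,6] [10,13] [8,15] [14,17] [19,21] [21,22] [20,23]
{[3,6]} hit by 6; {[10,13],[8,15]} hit by 13; {[14,17]} hit by 17; {[19,21],[21,22],[20,23]} hit by 21.
Points: 6, 13, 17, 21 (4 total).

4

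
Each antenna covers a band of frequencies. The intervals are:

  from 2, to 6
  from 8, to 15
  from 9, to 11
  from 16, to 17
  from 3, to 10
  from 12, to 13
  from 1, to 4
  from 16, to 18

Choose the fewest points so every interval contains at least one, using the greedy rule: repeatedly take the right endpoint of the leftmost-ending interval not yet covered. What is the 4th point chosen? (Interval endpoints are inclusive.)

17

Sort by right endpoint; whenever an interval is uncovered, place a point at its right end.
By right end: [1,4]  [2,6]  [3,10]  [9,11]  [12,13]  [8,15]  [16,17]  [16,18]
[1,4] uncovered → point at 4; [9,11] uncovered → point at 11; [12,13] uncovered → point at 13; [16,17] uncovered → point at 17.
Points: 4, 11, 13, 17 (4 total).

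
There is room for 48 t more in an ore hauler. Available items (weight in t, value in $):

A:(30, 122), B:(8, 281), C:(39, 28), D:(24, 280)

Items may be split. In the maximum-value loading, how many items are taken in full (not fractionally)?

Ratios (sorted): B 35.12, D 11.67, A 4.07, C 0.72
take B (8 @ 281); take D (24 @ 280); take 16/30 of A → 65.07. Capacity used 48/48.
2 item(s) taken whole; one partial (take 16/30 of A).

2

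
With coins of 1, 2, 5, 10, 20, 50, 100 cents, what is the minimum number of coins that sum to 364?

Greedy: take as many of the largest coin as possible, then repeat with the remainder.
364 − 3×100→64 − 1×50→14 − 1×10→4 − 2×2→0
Total coins = 3 + 1 + 1 + 2 = 7

7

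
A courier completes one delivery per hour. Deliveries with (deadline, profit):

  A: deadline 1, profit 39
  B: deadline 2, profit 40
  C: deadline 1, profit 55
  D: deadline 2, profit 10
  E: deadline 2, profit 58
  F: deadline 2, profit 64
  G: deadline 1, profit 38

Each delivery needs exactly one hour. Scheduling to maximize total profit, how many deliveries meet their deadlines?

Take jobs in profit order; each goes to the latest open slot no later than its deadline.
By profit: F(d2,64), E(d2,58), C(d1,55), B(d2,40), A(d1,39), G(d1,38), D(d2,10)
F→slot 2; E→slot 1; C skipped; B skipped; A skipped; G skipped; D skipped.
2 of 7 scheduled.

2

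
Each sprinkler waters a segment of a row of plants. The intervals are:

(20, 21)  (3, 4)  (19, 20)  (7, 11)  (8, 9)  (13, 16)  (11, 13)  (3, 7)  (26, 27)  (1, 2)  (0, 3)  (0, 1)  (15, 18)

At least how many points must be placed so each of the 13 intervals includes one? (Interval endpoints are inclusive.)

7

Process intervals by earliest right end; each time one isn't hit yet, stab at its right endpoint.
Sorted: [0,1] [1,2] [0,3] [3,4] [3,7] [8,9] [7,11] [11,13] [13,16] [15,18] [19,20] [20,21] [26,27]
{[0,1],[1,2],[0,3]} hit by 1; {[3,4],[3,7]} hit by 4; {[8,9],[7,11]} hit by 9; {[11,13],[13,16]} hit by 13; {[15,18]} hit by 18; {[19,20],[20,21]} hit by 20; {[26,27]} hit by 27.
Points: 1, 4, 9, 13, 18, 20, 27 (7 total).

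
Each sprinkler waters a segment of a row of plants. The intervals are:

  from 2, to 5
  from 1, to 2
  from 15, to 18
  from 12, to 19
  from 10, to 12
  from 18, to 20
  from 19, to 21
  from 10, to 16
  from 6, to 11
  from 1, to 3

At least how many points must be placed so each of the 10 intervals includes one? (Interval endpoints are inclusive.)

Sort by right endpoint; whenever an interval is uncovered, place a point at its right end.
Sorted: [1,2] [1,3] [2,5] [6,11] [10,12] [10,16] [15,18] [12,19] [18,20] [19,21]
{[1,2],[1,3],[2,5]} hit by 2; {[6,11],[10,12],[10,16]} hit by 11; {[15,18],[12,19],[18,20]} hit by 18; {[19,21]} hit by 21.
Points: 2, 11, 18, 21 (4 total).

4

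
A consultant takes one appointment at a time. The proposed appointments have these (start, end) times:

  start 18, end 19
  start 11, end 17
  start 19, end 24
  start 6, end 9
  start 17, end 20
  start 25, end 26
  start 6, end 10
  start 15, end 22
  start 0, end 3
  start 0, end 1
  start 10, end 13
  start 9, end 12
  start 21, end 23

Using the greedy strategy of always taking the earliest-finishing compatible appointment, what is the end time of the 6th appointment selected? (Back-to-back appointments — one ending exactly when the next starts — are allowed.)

26

By end time: (0,1), (0,3), (6,9), (6,10), (9,12), (10,13), (11,17), (18,19), (17,20), (15,22), (21,23), (19,24), (25,26).
Pick (0,1); next start ≥ 1 → (6,9); next start ≥ 9 → (9,12); next start ≥ 12 → (18,19); next start ≥ 19 → (21,23); next start ≥ 23 → (25,26).
Selected: (0,1) (6,9) (9,12) (18,19) (21,23) (25,26)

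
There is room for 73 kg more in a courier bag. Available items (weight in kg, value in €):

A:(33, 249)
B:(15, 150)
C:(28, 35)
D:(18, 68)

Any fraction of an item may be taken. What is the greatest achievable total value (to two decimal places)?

Sort by value per unit weight and fill in that order.
Order: B (150/15=10.00) > A (249/33=7.55) > D (68/18=3.78) > C (35/28=1.25)
Fill: take B (15 @ 150) → take A (33 @ 249) → take D (18 @ 68) → take 7/28 of C → 8.75; 73/73 used.
Total value = 475.75

475.75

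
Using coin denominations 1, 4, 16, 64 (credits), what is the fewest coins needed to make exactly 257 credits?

Greedy: take as many of the largest coin as possible, then repeat with the remainder.
257 − 4×64→1 − 1×1→0
Total coins = 4 + 1 = 5

5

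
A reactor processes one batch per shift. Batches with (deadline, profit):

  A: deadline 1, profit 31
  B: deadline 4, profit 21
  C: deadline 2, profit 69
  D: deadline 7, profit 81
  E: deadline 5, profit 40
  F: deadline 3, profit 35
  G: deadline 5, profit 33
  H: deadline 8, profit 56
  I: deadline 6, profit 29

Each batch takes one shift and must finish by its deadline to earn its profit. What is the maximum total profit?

374

Take jobs in profit order; each goes to the latest open slot no later than its deadline.
By profit: D(d7,81), C(d2,69), H(d8,56), E(d5,40), F(d3,35), G(d5,33), A(d1,31), I(d6,29), B(d4,21)
D→slot 7; C→slot 2; H→slot 8; E→slot 5; F→slot 3; G→slot 4; A→slot 1; I→slot 6; B skipped.
Profit = 31 + 69 + 35 + 33 + 40 + 29 + 81 + 56 = 374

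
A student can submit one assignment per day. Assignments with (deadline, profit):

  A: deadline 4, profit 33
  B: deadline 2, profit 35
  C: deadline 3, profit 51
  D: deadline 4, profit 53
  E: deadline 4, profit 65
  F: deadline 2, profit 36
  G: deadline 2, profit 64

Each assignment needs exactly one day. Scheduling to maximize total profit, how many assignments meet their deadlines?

Profit order: E=65 G=64 D=53 C=51 F=36 B=35 A=33
Assign: E→slot 4, G→slot 2, D→slot 3, C→slot 1, F skipped, B skipped, A skipped.
Slots: [1:C] [2:G] [3:D] [4:E]
4 of 7 scheduled.

4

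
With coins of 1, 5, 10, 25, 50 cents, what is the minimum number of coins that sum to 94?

Greedy: take as many of the largest coin as possible, then repeat with the remainder.
94 = 1×50 + 1×25 + 1×10 + 1×5 + 4×1
Total coins = 1 + 1 + 1 + 1 + 4 = 8

8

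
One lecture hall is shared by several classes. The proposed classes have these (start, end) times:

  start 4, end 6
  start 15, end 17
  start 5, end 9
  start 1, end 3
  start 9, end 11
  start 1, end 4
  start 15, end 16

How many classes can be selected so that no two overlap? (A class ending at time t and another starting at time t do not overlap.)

4

By end time: (1,3), (1,4), (4,6), (5,9), (9,11), (15,16), (15,17).
Pick (1,3); next start ≥ 3 → (4,6); next start ≥ 6 → (9,11); next start ≥ 11 → (15,16).
Selected 4 classes.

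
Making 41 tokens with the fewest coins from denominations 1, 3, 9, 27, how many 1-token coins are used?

2

41 − 1×27→14 − 1×9→5 − 1×3→2 − 2×1→0
Count of 1: 2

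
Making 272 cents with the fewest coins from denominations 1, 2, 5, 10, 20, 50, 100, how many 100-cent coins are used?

2

Use the largest denomination that fits, subtract, and repeat.
272 − 2×100→72 − 1×50→22 − 1×20→2 − 1×2→0
Count of 100: 2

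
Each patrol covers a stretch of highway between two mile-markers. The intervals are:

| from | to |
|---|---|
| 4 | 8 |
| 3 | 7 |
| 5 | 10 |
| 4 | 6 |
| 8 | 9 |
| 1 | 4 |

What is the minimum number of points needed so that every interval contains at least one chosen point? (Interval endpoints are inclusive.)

2

By right end: [1,4]  [4,6]  [3,7]  [4,8]  [8,9]  [5,10]
[1,4] uncovered → point at 4; [8,9] uncovered → point at 9.
Points: 4, 9 (2 total).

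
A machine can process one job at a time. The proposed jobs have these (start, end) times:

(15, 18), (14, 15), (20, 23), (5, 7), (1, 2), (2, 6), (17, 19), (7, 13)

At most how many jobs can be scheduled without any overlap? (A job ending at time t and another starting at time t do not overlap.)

6

Order by finish time; keep every interval that doesn't clash with the previous kept one.
By end time: (1,2), (2,6), (5,7), (7,13), (14,15), (15,18), (17,19), (20,23).
Pick (1,2); next start ≥ 2 → (2,6); next start ≥ 6 → (7,13); next start ≥ 13 → (14,15); next start ≥ 15 → (15,18); next start ≥ 18 → (20,23).
Selected 6 jobs.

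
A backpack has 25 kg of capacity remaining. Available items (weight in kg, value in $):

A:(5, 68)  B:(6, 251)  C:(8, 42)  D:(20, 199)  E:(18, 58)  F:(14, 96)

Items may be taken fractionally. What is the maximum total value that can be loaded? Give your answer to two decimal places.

Greedy by value/weight ratio, highest first.
Ratios (sorted): B 41.83, A 13.60, D 9.95, F 6.86, C 5.25, E 3.22
take B (6 @ 251); take A (5 @ 68); take 14/20 of D → 139.30. Capacity used 25/25.
Total value = 458.30

458.30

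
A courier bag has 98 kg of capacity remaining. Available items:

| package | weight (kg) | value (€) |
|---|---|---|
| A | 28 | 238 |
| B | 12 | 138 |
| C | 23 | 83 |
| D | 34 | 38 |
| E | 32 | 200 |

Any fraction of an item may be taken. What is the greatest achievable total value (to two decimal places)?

662.35

Order: B (138/12=11.50) > A (238/28=8.50) > E (200/32=6.25) > C (83/23=3.61) > D (38/34=1.12)
Fill: take B (12 @ 138) → take A (28 @ 238) → take E (32 @ 200) → take C (23 @ 83) → take 3/34 of D → 3.35; 98/98 used.
Total value = 662.35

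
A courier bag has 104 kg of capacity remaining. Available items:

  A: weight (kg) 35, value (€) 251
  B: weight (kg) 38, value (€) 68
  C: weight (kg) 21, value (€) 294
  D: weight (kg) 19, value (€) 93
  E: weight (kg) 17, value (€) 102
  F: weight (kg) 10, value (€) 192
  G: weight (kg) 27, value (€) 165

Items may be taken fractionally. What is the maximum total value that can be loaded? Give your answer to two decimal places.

Sort by value per unit weight and fill in that order.
Ratios (sorted): F 19.20, C 14.00, A 7.17, G 6.11, E 6.00, D 4.89, B 1.79
take F (10 @ 192); take C (21 @ 294); take A (35 @ 251); take G (27 @ 165); take 11/17 of E → 66.00. Capacity used 104/104.
Total value = 968.00

968.00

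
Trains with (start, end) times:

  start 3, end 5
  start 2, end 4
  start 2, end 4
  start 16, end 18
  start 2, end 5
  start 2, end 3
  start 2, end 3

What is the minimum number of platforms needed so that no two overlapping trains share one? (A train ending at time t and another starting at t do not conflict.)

The answer is the maximum number of intervals overlapping at any instant.
starts: [2, 2, 2, 2, 2, 3, 16]
ends:   [3, 3, 4, 4, 5, 5, 18]
s2→1 s2→2 s2→3 s2→4 s2→5  — peak 5.

5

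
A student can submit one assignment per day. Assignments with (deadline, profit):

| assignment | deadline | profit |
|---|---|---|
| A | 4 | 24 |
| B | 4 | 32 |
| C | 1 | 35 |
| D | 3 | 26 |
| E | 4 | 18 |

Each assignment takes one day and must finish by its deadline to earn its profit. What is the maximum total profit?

Take jobs in profit order; each goes to the latest open slot no later than its deadline.
By profit: C(d1,35), B(d4,32), D(d3,26), A(d4,24), E(d4,18)
C→slot 1; B→slot 4; D→slot 3; A→slot 2; E skipped.
Profit = 35 + 24 + 26 + 32 = 117

117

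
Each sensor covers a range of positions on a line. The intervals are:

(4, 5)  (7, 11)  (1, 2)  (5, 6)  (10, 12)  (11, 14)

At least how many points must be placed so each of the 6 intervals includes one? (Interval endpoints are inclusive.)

3

Process intervals by earliest right end; each time one isn't hit yet, stab at its right endpoint.
Sorted: [1,2] [4,5] [5,6] [7,11] [10,12] [11,14]
{[1,2]} hit by 2; {[4,5],[5,6]} hit by 5; {[7,11],[10,12],[11,14]} hit by 11.
Points: 2, 5, 11 (3 total).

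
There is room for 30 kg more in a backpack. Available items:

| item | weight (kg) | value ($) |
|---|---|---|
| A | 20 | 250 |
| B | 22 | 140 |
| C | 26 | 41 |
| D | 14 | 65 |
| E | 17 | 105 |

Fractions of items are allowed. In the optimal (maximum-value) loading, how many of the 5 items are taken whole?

Ratios (sorted): A 12.50, B 6.36, E 6.18, D 4.64, C 1.58
take A (20 @ 250); take 10/22 of B → 63.64. Capacity used 30/30.
1 item(s) taken whole; one partial (take 10/22 of B).

1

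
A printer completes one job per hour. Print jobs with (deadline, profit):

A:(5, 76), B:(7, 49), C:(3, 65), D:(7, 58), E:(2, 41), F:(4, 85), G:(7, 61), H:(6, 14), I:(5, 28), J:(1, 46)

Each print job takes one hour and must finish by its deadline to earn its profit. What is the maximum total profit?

Sort by profit descending; place each in the latest free slot ≤ its deadline.
By profit: F(d4,85), A(d5,76), C(d3,65), G(d7,61), D(d7,58), B(d7,49), J(d1,46), E(d2,41), I(d5,28), H(d6,14)
F→slot 4; A→slot 5; C→slot 3; G→slot 7; D→slot 6; B→slot 2; J→slot 1; E skipped; I skipped; H skipped.
Profit = 46 + 49 + 65 + 85 + 76 + 58 + 61 = 440

440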